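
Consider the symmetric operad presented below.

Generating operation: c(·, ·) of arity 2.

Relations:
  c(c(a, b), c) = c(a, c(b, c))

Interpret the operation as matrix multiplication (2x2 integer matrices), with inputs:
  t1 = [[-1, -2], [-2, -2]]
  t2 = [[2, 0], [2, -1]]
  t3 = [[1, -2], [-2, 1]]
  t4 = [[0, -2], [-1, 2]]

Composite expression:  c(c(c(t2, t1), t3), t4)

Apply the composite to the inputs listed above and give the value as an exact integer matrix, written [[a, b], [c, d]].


c(t2, t1) = [[-2, -4], [0, -2]]
c(c(t2, t1), t3) = [[6, 0], [4, -2]]
c(c(c(t2, t1), t3), t4) = [[0, -12], [2, -12]]

[[0, -12], [2, -12]]


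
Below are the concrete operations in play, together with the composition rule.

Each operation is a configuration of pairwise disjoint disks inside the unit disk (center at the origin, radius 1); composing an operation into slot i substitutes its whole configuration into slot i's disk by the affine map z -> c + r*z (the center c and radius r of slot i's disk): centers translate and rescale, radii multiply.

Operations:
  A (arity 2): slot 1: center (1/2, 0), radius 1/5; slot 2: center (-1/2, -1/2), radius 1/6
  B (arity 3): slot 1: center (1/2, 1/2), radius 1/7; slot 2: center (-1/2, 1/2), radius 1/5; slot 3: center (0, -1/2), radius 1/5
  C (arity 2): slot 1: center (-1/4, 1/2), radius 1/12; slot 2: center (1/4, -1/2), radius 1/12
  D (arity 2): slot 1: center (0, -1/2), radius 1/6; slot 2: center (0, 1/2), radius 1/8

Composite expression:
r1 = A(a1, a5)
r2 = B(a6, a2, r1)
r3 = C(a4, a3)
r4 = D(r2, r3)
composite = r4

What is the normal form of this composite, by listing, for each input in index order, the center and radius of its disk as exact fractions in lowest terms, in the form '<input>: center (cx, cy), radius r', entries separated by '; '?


a1: center (1/60, -7/12), radius 1/150; a2: center (-1/12, -5/12), radius 1/30; a3: center (1/32, 7/16), radius 1/96; a4: center (-1/32, 9/16), radius 1/96; a5: center (-1/60, -3/5), radius 1/180; a6: center (1/12, -5/12), radius 1/42

Follow each a-input down from D: c' goes to c + r*c', radius to r*r'.
input a6: composing its 2 substitution steps yields center (1/12, -5/12), radius 1/42
input a2: composing its 2 substitution steps yields center (-1/12, -5/12), radius 1/30
input a1: composing its 3 substitution steps yields center (1/60, -7/12), radius 1/150
input a5: composing its 3 substitution steps yields center (-1/60, -3/5), radius 1/180
input a4: composing its 2 substitution steps yields center (-1/32, 9/16), radius 1/96
input a3: composing its 2 substitution steps yields center (1/32, 7/16), radius 1/96


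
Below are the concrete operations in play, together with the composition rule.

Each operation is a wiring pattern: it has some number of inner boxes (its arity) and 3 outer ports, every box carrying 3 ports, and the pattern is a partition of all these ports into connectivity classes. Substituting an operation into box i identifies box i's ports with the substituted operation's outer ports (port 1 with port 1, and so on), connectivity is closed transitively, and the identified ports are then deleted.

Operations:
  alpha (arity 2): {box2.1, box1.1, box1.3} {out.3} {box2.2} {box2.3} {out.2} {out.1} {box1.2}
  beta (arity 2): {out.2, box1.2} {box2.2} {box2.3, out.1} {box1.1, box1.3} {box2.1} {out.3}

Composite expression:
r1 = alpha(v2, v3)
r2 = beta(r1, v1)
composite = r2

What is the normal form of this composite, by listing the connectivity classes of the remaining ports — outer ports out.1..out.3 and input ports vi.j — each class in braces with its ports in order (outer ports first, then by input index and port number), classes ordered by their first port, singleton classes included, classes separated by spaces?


{out.1, v1.3} {out.2} {out.3} {v1.1} {v1.2} {v2.1, v2.3, v3.1} {v2.2} {v3.2} {v3.3}

After gluing at beta, chains via deleted ports link the v-ports.
alpha over (v2, v3) gives {out.1} {out.2} {out.3} {v2.1, v2.3, v3.1} {v2.2} {v3.2} {v3.3}, out.j being that stage's outer ports
beta over (v2, v3, v1) gives {out.1, v1.3} {out.2} {out.3} {v1.1} {v1.2} {v2.1, v2.3, v3.1} {v2.2} {v3.2} {v3.3}, out.j being that stage's outer ports


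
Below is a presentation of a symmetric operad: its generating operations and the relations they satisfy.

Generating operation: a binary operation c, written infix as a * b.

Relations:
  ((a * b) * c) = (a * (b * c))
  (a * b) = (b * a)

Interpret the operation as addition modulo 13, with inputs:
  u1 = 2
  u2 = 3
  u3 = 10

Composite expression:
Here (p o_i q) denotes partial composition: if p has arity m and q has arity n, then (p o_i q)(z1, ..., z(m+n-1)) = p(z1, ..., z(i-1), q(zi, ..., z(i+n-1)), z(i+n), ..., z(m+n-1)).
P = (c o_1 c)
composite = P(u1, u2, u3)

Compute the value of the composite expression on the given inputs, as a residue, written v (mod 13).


(u1 * u2) = 5
((u1 * u2) * u3) = 2

2 (mod 13)


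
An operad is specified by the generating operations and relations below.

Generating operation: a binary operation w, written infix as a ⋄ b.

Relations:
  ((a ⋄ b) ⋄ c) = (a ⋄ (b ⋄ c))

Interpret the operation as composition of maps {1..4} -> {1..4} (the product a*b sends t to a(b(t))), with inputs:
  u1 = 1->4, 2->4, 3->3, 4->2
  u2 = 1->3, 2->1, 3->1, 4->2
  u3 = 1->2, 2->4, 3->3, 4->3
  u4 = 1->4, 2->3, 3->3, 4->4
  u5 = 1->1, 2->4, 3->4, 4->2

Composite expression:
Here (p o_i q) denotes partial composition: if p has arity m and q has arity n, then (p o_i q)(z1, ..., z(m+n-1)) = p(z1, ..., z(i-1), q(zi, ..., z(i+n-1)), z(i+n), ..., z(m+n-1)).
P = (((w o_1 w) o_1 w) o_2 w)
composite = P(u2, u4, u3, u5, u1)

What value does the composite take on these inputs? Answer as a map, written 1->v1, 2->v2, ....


1->2, 2->2, 3->1, 4->1


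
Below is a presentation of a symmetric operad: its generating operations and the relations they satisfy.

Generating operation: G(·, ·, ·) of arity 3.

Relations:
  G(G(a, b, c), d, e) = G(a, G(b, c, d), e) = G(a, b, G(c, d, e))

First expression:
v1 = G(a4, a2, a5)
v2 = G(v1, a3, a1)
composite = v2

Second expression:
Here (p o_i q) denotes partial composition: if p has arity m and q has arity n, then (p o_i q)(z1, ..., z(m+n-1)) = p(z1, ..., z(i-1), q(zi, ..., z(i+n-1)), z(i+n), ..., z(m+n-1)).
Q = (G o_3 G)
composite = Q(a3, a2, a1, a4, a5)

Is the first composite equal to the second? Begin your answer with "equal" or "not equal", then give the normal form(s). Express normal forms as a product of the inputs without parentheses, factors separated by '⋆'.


not equal: they reduce to a4 ⋆ a2 ⋆ a5 ⋆ a3 ⋆ a1 and a3 ⋆ a2 ⋆ a1 ⋆ a4 ⋆ a5

Reducing the first expression gives a4 ⋆ a2 ⋆ a5 ⋆ a3 ⋆ a1
Reducing the second expression gives a3 ⋆ a2 ⋆ a1 ⋆ a4 ⋆ a5
The forms do not match — not equal.


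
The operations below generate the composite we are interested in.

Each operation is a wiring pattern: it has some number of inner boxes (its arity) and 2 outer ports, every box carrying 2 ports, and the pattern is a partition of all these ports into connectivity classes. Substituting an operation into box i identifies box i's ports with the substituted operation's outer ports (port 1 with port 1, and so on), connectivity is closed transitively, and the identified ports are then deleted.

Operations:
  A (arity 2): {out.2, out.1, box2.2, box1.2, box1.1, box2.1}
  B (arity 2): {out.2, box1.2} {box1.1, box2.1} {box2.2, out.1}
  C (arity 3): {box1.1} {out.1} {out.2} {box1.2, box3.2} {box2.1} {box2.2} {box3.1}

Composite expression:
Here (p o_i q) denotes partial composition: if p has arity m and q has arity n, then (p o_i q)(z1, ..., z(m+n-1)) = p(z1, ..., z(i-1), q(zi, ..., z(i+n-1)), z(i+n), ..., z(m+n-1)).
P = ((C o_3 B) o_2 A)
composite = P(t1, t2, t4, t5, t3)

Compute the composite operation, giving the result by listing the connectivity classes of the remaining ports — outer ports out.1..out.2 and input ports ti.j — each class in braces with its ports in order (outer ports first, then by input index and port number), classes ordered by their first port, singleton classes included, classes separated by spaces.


Connectivity passes through glued C-boundaries; trace each wire chain.
stage A: inputs (t2, t4), connectivity {out.1, out.2, t2.1, t2.2, t4.1, t4.2}, out.j its boundary
stage B: inputs (t5, t3), connectivity {out.1, t3.2} {out.2, t5.2} {t3.1, t5.1}, out.j its boundary
stage C: inputs (t1, t2, t4, t5, t3), connectivity {out.1} {out.2} {t1.1} {t1.2, t5.2} {t2.1, t2.2, t4.1, t4.2} {t3.1, t5.1} {t3.2}, out.j its boundary

{out.1} {out.2} {t1.1} {t1.2, t5.2} {t2.1, t2.2, t4.1, t4.2} {t3.1, t5.1} {t3.2}


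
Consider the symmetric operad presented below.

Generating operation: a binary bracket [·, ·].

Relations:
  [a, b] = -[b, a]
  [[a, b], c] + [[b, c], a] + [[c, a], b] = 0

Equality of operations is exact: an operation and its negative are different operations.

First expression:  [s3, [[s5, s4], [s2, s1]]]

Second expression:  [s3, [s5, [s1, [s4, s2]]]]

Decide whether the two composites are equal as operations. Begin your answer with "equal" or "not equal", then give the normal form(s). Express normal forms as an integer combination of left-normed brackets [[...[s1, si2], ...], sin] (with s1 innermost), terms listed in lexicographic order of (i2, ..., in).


not equal: they reduce to [[[[s1, s2], s4], s5], s3] - [[[[s1, s2], s5], s4], s3] and -[[[[s1, s2], s4], s5], s3] + [[[[s1, s4], s2], s5], s3]

Reducing the first expression gives [[[[s1, s2], s4], s5], s3] - [[[[s1, s2], s5], s4], s3]
Reducing the second expression gives -[[[[s1, s2], s4], s5], s3] + [[[[s1, s4], s2], s5], s3]
The forms do not match — not equal.


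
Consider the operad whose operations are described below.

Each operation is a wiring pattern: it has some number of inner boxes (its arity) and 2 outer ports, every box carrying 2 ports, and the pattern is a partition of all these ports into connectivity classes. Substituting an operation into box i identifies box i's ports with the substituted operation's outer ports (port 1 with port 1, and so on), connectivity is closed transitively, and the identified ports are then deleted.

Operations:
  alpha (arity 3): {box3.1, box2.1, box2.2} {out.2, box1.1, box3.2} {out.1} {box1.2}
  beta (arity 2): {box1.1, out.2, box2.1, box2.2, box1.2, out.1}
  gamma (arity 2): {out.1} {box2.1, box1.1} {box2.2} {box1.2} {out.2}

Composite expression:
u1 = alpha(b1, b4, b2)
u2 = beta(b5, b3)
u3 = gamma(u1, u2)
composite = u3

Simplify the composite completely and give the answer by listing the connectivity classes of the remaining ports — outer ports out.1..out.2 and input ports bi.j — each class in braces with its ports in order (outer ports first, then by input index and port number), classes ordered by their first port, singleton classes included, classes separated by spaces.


{out.1} {out.2} {b1.1, b2.2} {b1.2} {b2.1, b4.1, b4.2} {b3.1, b3.2, b5.1, b5.2}

After gluing at gamma, chains via deleted ports link the b-ports.
stage alpha: inputs (b1, b4, b2), connectivity {out.1} {out.2, b1.1, b2.2} {b1.2} {b2.1, b4.1, b4.2}, out.j its boundary
stage beta: inputs (b5, b3), connectivity {out.1, out.2, b3.1, b3.2, b5.1, b5.2}, out.j its boundary
stage gamma: inputs (b1, b4, b2, b5, b3), connectivity {out.1} {out.2} {b1.1, b2.2} {b1.2} {b2.1, b4.1, b4.2} {b3.1, b3.2, b5.1, b5.2}, out.j its boundary


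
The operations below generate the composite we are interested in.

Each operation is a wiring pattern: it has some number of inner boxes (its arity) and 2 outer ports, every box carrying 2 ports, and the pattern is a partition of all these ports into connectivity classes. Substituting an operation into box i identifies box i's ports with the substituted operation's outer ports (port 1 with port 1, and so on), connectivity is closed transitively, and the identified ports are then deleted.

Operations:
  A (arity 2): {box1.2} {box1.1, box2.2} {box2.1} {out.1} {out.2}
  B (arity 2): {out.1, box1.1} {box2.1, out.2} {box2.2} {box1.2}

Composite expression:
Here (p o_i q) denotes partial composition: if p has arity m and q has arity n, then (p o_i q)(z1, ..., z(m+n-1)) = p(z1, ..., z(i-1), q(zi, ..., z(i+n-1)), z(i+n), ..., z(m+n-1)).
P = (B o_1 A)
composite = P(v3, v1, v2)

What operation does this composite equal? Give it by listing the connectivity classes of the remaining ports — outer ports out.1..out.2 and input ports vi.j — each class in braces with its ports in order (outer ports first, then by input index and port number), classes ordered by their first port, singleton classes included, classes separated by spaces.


{out.1} {out.2, v2.1} {v1.1} {v1.2, v3.1} {v2.2} {v3.2}

After gluing at B, chains via deleted ports link the v-ports.
the subtree at A composes to {out.1} {out.2} {v1.1} {v1.2, v3.1} {v3.2} on (v3, v1); out.j = own outer ports
the subtree at B composes to {out.1} {out.2, v2.1} {v1.1} {v1.2, v3.1} {v2.2} {v3.2} on (v3, v1, v2); out.j = own outer ports


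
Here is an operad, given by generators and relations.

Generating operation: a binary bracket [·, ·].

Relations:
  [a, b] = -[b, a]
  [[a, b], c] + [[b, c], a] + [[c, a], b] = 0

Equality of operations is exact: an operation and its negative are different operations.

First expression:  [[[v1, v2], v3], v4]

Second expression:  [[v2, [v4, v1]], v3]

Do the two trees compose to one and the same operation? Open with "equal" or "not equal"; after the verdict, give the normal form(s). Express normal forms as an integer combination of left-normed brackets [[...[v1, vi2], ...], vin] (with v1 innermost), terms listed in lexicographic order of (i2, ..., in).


In normal form, the first expression is [[[v1, v2], v3], v4]
In normal form, the second expression is [[[v1, v4], v2], v3]
No match — not equal.

not equal — first [[[v1, v2], v3], v4], second [[[v1, v4], v2], v3]


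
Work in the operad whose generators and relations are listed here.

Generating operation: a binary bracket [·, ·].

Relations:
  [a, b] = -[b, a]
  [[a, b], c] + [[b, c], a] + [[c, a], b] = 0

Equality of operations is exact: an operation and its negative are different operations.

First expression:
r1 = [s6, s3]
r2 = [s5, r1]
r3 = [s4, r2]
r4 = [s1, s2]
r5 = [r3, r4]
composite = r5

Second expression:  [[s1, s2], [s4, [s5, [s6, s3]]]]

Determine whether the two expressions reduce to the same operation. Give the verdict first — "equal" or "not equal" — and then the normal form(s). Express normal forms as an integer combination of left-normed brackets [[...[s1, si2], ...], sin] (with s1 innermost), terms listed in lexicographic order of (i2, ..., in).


not equal — first [[[[[s1, s2], s3], s6], s5], s4] - [[[[[s1, s2], s4], s3], s6], s5] + [[[[[s1, s2], s4], s5], s3], s6] - [[[[[s1, s2], s4], s5], s6], s3] + [[[[[s1, s2], s4], s6], s3], s5] - [[[[[s1, s2], s5], s3], s6], s4] + [[[[[s1, s2], s5], s6], s3], s4] - [[[[[s1, s2], s6], s3], s5], s4], second -[[[[[s1, s2], s3], s6], s5], s4] + [[[[[s1, s2], s4], s3], s6], s5] - [[[[[s1, s2], s4], s5], s3], s6] + [[[[[s1, s2], s4], s5], s6], s3] - [[[[[s1, s2], s4], s6], s3], s5] + [[[[[s1, s2], s5], s3], s6], s4] - [[[[[s1, s2], s5], s6], s3], s4] + [[[[[s1, s2], s6], s3], s5], s4]

The first composite normalizes to [[[[[s1, s2], s3], s6], s5], s4] - [[[[[s1, s2], s4], s3], s6], s5] + [[[[[s1, s2], s4], s5], s3], s6] - [[[[[s1, s2], s4], s5], s6], s3] + [[[[[s1, s2], s4], s6], s3], s5] - [[[[[s1, s2], s5], s3], s6], s4] + [[[[[s1, s2], s5], s6], s3], s4] - [[[[[s1, s2], s6], s3], s5], s4]
The second composite normalizes to -[[[[[s1, s2], s3], s6], s5], s4] + [[[[[s1, s2], s4], s3], s6], s5] - [[[[[s1, s2], s4], s5], s3], s6] + [[[[[s1, s2], s4], s5], s6], s3] - [[[[[s1, s2], s4], s6], s3], s5] + [[[[[s1, s2], s5], s3], s6], s4] - [[[[[s1, s2], s5], s6], s3], s4] + [[[[[s1, s2], s6], s3], s5], s4]
The forms do not match — not equal.


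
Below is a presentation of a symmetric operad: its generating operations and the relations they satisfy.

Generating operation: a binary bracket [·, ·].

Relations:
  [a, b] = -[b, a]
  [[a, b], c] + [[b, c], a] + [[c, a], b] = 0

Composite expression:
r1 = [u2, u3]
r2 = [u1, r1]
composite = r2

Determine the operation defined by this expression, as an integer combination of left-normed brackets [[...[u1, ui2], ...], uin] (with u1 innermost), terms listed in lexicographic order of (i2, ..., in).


In the tensor algebra, words opening u1 carry the u1-anchored form.
Composite bracket: [u1, [u2, u3]]
Applying ab - ba throughout gives 4 signed words (2^2 = 4).
Keep just the words that open with u1:
  sign of u1u2u3 is +1, so it contributes +[[u1, u2], u3]
  sign of u1u3u2 is -1, so it contributes -[[u1, u3], u2]

[[u1, u2], u3] - [[u1, u3], u2]


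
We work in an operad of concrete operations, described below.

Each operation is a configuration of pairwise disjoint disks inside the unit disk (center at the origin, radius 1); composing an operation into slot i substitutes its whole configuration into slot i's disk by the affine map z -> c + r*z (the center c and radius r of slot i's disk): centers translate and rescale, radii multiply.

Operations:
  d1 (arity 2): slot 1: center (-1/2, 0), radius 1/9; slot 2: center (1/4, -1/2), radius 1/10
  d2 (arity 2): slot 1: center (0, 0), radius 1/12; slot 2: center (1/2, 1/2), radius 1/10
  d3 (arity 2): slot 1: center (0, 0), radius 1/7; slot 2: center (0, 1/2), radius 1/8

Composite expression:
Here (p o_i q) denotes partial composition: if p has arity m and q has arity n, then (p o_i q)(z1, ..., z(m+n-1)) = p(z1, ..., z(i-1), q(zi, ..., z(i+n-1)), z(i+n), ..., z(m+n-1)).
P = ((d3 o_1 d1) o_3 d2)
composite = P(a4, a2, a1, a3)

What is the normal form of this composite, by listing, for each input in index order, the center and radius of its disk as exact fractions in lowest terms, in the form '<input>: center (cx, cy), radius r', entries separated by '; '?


a1: center (0, 1/2), radius 1/96; a2: center (1/28, -1/14), radius 1/70; a3: center (1/16, 9/16), radius 1/80; a4: center (-1/14, 0), radius 1/63

Only the slot chain above each a matters under d3; compose those maps.
input a4: composing its 2 substitution steps yields center (-1/14, 0), radius 1/63
input a2: composing its 2 substitution steps yields center (1/28, -1/14), radius 1/70
input a1: composing its 2 substitution steps yields center (0, 1/2), radius 1/96
input a3: composing its 2 substitution steps yields center (1/16, 9/16), radius 1/80


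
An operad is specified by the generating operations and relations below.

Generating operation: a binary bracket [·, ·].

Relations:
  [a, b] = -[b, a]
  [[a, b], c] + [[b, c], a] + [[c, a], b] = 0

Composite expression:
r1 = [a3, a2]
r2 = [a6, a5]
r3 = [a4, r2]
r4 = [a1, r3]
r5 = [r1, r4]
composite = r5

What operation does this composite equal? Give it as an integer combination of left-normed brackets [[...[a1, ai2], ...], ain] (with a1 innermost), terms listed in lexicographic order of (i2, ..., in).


-[[[[[a1, a4], a5], a6], a2], a3] + [[[[[a1, a4], a5], a6], a3], a2] + [[[[[a1, a4], a6], a5], a2], a3] - [[[[[a1, a4], a6], a5], a3], a2] + [[[[[a1, a5], a6], a4], a2], a3] - [[[[[a1, a5], a6], a4], a3], a2] - [[[[[a1, a6], a5], a4], a2], a3] + [[[[[a1, a6], a5], a4], a3], a2]

Skip Jacobi rewriting: expand, keep a1-initial words, read off terms.
Composite bracket: [[a3, a2], [a1, [a4, [a6, a5]]]]
The bracket unfolds into 32 signed words via [a, b] = ab - ba (2^5 = 32).
Collect the words opening with a1:
  sign of a1a4a5a6a2a3 is -1, so it contributes -[[[[[a1, a4], a5], a6], a2], a3]
  sign of a1a4a5a6a3a2 is +1, so it contributes +[[[[[a1, a4], a5], a6], a3], a2]
  sign of a1a4a6a5a2a3 is +1, so it contributes +[[[[[a1, a4], a6], a5], a2], a3]
  sign of a1a4a6a5a3a2 is -1, so it contributes -[[[[[a1, a4], a6], a5], a3], a2]
  sign of a1a5a6a4a2a3 is +1, so it contributes +[[[[[a1, a5], a6], a4], a2], a3]
  sign of a1a5a6a4a3a2 is -1, so it contributes -[[[[[a1, a5], a6], a4], a3], a2]
  sign of a1a6a5a4a2a3 is -1, so it contributes -[[[[[a1, a6], a5], a4], a2], a3]
  sign of a1a6a5a4a3a2 is +1, so it contributes +[[[[[a1, a6], a5], a4], a3], a2]


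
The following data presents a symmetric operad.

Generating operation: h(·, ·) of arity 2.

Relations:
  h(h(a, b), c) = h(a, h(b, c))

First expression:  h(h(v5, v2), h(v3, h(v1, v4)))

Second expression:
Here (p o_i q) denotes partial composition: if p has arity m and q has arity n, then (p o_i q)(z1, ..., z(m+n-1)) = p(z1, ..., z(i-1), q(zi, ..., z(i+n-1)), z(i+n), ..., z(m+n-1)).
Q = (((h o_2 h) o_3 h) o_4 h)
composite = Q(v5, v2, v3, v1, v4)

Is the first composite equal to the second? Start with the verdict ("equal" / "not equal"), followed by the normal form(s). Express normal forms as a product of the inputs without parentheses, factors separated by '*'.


equal — both sides give v5 * v2 * v3 * v1 * v4

The first expression reduces to v5 * v2 * v3 * v1 * v4
The second expression reduces to v5 * v2 * v3 * v1 * v4
Both agree, so they are equal.


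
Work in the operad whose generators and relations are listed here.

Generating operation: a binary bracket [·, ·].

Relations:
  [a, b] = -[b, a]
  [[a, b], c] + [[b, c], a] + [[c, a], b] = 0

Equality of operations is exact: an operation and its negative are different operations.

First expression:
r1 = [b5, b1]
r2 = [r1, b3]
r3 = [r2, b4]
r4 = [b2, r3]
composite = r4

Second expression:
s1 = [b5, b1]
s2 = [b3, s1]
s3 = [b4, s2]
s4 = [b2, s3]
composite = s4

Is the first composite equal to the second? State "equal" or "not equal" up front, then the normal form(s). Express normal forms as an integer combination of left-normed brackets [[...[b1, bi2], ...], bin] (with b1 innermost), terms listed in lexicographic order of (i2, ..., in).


equal; both compose to [[[[b1, b5], b3], b4], b2]


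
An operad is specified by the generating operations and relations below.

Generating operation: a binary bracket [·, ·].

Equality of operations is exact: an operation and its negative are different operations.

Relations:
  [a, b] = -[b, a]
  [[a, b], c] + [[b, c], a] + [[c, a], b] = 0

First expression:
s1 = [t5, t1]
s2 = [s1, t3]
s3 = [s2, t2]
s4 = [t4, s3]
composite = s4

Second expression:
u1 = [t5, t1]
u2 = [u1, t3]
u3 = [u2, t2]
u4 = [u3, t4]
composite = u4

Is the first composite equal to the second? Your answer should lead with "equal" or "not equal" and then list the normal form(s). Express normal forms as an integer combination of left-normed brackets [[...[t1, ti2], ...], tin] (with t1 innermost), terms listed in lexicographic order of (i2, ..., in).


not equal: they reduce to [[[[t1, t5], t3], t2], t4] and -[[[[t1, t5], t3], t2], t4]

Normal form of the first expression: [[[[t1, t5], t3], t2], t4]
Normal form of the second expression: -[[[[t1, t5], t3], t2], t4]
The normal forms differ: not equal.


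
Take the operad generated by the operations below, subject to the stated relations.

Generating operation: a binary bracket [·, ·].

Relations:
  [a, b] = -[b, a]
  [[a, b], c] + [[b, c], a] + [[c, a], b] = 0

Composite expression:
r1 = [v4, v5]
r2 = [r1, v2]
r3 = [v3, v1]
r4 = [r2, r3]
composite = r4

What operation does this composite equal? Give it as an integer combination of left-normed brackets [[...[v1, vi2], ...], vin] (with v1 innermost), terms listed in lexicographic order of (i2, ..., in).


-[[[[v1, v3], v2], v4], v5] + [[[[v1, v3], v2], v5], v4] + [[[[v1, v3], v4], v5], v2] - [[[[v1, v3], v5], v4], v2]

Expand each bracket as ab - ba; the v1-initial words give the coefficients.
Composite bracket: [[[v4, v5], v2], [v3, v1]]
Each bracket splits as ab - ba, giving 16 signed words (2^4 = 16).
Collect the words opening with v1:
  v1v3v2v4v5 appears with sign -1, giving the term -[[[[v1, v3], v2], v4], v5]
  v1v3v2v5v4 appears with sign +1, giving the term +[[[[v1, v3], v2], v5], v4]
  v1v3v4v5v2 appears with sign +1, giving the term +[[[[v1, v3], v4], v5], v2]
  v1v3v5v4v2 appears with sign -1, giving the term -[[[[v1, v3], v5], v4], v2]


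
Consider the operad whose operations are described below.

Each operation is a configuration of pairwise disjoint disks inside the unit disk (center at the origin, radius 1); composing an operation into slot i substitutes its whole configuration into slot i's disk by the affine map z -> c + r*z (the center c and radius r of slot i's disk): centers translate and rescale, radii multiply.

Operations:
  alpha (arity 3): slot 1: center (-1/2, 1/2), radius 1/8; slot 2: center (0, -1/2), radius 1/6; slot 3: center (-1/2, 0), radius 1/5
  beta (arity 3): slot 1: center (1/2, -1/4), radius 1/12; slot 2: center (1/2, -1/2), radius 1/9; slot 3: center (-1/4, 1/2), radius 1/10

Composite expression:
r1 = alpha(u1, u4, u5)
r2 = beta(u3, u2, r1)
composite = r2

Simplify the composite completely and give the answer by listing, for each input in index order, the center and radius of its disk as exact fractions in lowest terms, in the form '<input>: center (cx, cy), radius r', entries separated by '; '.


u1: center (-3/10, 11/20), radius 1/80; u2: center (1/2, -1/2), radius 1/9; u3: center (1/2, -1/4), radius 1/12; u4: center (-1/4, 9/20), radius 1/60; u5: center (-3/10, 1/2), radius 1/50

Each u-disk chains the slot maps above it in beta; radii multiply.
for u3, the 1-step affine chain lands on center (1/2, -1/4), radius 1/12
for u2, the 1-step affine chain lands on center (1/2, -1/2), radius 1/9
for u1, the 2-step affine chain lands on center (-3/10, 11/20), radius 1/80
for u4, the 2-step affine chain lands on center (-1/4, 9/20), radius 1/60
for u5, the 2-step affine chain lands on center (-3/10, 1/2), radius 1/50


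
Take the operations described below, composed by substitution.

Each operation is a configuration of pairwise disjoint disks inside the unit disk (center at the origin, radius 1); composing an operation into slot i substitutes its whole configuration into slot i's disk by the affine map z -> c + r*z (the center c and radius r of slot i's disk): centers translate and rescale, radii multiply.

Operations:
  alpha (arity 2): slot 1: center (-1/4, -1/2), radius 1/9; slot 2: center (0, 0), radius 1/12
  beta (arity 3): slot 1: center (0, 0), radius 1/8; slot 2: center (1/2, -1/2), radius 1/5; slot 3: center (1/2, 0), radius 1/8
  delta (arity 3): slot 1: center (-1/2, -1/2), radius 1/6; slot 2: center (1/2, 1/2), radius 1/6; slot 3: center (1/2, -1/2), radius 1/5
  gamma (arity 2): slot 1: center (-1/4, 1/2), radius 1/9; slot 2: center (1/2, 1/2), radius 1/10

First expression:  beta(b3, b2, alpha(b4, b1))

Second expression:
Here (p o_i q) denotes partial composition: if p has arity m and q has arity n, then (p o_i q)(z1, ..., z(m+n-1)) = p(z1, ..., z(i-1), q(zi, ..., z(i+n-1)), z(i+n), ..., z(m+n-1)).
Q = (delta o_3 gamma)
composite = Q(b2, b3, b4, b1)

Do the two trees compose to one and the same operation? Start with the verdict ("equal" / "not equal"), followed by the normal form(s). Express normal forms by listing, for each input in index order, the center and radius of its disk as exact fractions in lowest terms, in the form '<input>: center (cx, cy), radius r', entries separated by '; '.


not equal — first b1: center (1/2, 0), radius 1/96; b2: center (1/2, -1/2), radius 1/5; b3: center (0, 0), radius 1/8; b4: center (15/32, -1/16), radius 1/72, second b1: center (3/5, -2/5), radius 1/50; b2: center (-1/2, -1/2), radius 1/6; b3: center (1/2, 1/2), radius 1/6; b4: center (9/20, -2/5), radius 1/45

In normal form, the first expression is b1: center (1/2, 0), radius 1/96; b2: center (1/2, -1/2), radius 1/5; b3: center (0, 0), radius 1/8; b4: center (15/32, -1/16), radius 1/72
In normal form, the second expression is b1: center (3/5, -2/5), radius 1/50; b2: center (-1/2, -1/2), radius 1/6; b3: center (1/2, 1/2), radius 1/6; b4: center (9/20, -2/5), radius 1/45
Distinct normal forms: not equal.


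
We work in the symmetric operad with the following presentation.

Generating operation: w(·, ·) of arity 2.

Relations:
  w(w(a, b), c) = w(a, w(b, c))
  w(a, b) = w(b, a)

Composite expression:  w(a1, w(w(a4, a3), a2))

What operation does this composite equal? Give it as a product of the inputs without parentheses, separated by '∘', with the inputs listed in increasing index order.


a1 ∘ a2 ∘ a3 ∘ a4

With w associative and commutative, the a-input set is all that matters.
w(a4, a3) reduces to a4 ∘ a3
w(w(a4, a3), a2) reduces to a4 ∘ a3 ∘ a2
w(a1, w(w(a4, a3), a2)) reduces to a1 ∘ a4 ∘ a3 ∘ a2
the factors in increasing index order: a1 ∘ a2 ∘ a3 ∘ a4


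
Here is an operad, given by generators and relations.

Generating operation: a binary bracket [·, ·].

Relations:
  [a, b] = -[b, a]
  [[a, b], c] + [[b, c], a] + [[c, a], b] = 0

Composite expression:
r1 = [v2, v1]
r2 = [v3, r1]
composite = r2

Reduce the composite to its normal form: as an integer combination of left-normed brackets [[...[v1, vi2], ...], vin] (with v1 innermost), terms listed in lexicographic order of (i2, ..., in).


[[v1, v2], v3]


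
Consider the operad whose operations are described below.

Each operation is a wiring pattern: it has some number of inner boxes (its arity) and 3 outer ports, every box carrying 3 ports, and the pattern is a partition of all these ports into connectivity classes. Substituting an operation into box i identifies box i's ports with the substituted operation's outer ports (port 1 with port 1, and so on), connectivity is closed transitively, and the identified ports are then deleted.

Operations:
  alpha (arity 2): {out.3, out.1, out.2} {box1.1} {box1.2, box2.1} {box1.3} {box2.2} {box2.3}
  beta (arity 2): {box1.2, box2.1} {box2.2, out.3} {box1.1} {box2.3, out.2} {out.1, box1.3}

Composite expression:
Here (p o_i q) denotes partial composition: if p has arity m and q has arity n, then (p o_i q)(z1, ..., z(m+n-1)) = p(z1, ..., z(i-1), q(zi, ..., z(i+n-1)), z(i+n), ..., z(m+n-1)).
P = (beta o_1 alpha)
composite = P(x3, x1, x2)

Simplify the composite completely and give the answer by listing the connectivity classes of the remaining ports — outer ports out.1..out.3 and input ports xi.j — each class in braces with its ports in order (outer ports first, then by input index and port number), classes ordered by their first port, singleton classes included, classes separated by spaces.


{out.1, x2.1} {out.2, x2.3} {out.3, x2.2} {x1.1, x3.2} {x1.2} {x1.3} {x3.1} {x3.3}

Connectivity passes through glued beta-boundaries; trace each wire chain.
through alpha, on inputs (x3, x1): {out.1, out.2, out.3} {x1.1, x3.2} {x1.2} {x1.3} {x3.1} {x3.3} (out.j = stage outer ports)
through beta, on inputs (x3, x1, x2): {out.1, x2.1} {out.2, x2.3} {out.3, x2.2} {x1.1, x3.2} {x1.2} {x1.3} {x3.1} {x3.3} (out.j = stage outer ports)


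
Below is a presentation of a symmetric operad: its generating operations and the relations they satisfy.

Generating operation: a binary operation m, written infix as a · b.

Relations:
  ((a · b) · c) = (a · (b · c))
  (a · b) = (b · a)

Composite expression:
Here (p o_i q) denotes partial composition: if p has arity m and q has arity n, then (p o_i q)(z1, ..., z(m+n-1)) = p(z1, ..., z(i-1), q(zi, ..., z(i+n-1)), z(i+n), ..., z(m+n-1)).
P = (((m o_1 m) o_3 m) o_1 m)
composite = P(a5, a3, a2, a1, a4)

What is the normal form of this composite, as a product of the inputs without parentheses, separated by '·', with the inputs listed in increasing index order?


Any arrangement under m is one operation, so sort the a-inputs.
(a5 · a3) linearizes to a5 · a3
((a5 · a3) · a2) linearizes to a5 · a3 · a2
(a1 · a4) linearizes to a1 · a4
(((a5 · a3) · a2) · (a1 · a4)) linearizes to a5 · a3 · a2 · a1 · a4
reordering the factors by index: a1 · a2 · a3 · a4 · a5

a1 · a2 · a3 · a4 · a5


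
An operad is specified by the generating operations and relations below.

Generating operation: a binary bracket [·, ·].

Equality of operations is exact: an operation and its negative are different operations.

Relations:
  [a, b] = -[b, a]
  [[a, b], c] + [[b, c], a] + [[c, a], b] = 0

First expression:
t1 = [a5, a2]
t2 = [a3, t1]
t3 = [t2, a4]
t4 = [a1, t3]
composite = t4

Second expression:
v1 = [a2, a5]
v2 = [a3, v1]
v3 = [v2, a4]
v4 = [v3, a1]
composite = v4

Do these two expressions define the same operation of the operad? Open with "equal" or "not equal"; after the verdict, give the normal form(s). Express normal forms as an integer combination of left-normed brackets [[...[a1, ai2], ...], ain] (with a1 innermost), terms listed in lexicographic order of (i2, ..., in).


equal; both compose to [[[[a1, a2], a5], a3], a4] - [[[[a1, a3], a2], a5], a4] + [[[[a1, a3], a5], a2], a4] - [[[[a1, a4], a2], a5], a3] + [[[[a1, a4], a3], a2], a5] - [[[[a1, a4], a3], a5], a2] + [[[[a1, a4], a5], a2], a3] - [[[[a1, a5], a2], a3], a4]

Reducing the first expression gives [[[[a1, a2], a5], a3], a4] - [[[[a1, a3], a2], a5], a4] + [[[[a1, a3], a5], a2], a4] - [[[[a1, a4], a2], a5], a3] + [[[[a1, a4], a3], a2], a5] - [[[[a1, a4], a3], a5], a2] + [[[[a1, a4], a5], a2], a3] - [[[[a1, a5], a2], a3], a4]
Reducing the second expression gives [[[[a1, a2], a5], a3], a4] - [[[[a1, a3], a2], a5], a4] + [[[[a1, a3], a5], a2], a4] - [[[[a1, a4], a2], a5], a3] + [[[[a1, a4], a3], a2], a5] - [[[[a1, a4], a3], a5], a2] + [[[[a1, a4], a5], a2], a3] - [[[[a1, a5], a2], a3], a4]
Both agree, so they are equal.


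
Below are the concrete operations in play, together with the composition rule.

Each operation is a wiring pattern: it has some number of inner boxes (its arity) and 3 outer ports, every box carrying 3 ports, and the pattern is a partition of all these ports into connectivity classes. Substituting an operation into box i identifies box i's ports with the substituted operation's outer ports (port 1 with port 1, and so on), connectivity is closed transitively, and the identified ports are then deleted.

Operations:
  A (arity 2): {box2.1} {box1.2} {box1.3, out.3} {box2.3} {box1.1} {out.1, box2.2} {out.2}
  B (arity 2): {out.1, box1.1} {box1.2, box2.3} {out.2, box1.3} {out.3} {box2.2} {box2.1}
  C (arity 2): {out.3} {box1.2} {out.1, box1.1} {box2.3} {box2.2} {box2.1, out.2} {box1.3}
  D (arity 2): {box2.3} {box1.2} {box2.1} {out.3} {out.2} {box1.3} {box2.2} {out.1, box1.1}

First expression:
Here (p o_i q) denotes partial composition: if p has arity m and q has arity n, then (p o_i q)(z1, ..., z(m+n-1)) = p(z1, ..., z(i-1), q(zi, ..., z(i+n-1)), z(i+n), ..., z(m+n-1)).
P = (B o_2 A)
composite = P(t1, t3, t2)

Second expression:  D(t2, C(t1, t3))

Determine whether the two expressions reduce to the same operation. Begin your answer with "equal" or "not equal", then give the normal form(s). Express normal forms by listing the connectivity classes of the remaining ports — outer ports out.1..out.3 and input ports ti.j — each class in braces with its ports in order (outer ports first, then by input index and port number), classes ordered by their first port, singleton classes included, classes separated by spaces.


not equal; first: {out.1, t1.1} {out.2, t1.3} {out.3} {t1.2, t3.3} {t2.1} {t2.2} {t2.3} {t3.1} {t3.2}; second: {out.1, t2.1} {out.2} {out.3} {t1.1} {t1.2} {t1.3} {t2.2} {t2.3} {t3.1} {t3.2} {t3.3}

The first composite normalizes to {out.1, t1.1} {out.2, t1.3} {out.3} {t1.2, t3.3} {t2.1} {t2.2} {t2.3} {t3.1} {t3.2}
The second composite normalizes to {out.1, t2.1} {out.2} {out.3} {t1.1} {t1.2} {t1.3} {t2.2} {t2.3} {t3.1} {t3.2} {t3.3}
No match — not equal.


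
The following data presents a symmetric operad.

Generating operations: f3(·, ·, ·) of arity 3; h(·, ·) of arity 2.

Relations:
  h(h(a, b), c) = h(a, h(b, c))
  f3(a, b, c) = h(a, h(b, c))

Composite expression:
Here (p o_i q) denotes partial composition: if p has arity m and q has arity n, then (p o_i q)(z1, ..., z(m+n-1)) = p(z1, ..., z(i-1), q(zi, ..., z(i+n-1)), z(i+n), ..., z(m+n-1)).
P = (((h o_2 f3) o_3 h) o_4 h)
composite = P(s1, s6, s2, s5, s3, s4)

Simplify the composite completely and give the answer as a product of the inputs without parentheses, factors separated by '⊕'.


s1 ⊕ s6 ⊕ s2 ⊕ s5 ⊕ s3 ⊕ s4

Under associativity of h, the answer is the s's in reading order.
h(s5, s3) reduces to s5 ⊕ s3
h(s2, h(s5, s3)) reduces to s2 ⊕ s5 ⊕ s3
f3(s6, h(s2, h(s5, s3)), s4) reduces to s6 ⊕ s2 ⊕ s5 ⊕ s3 ⊕ s4
h(s1, f3(s6, h(s2, h(s5, s3)), s4)) reduces to s1 ⊕ s6 ⊕ s2 ⊕ s5 ⊕ s3 ⊕ s4


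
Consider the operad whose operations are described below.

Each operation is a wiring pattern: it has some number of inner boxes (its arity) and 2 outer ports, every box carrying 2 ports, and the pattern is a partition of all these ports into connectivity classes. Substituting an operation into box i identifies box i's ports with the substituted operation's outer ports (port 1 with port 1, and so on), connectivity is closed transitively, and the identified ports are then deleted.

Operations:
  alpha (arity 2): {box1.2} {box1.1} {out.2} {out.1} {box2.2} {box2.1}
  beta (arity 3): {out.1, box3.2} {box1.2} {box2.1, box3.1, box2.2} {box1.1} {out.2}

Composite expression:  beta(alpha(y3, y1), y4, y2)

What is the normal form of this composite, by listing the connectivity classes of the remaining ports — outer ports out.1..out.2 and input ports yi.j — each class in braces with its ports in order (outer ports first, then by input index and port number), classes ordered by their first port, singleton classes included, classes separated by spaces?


Two ports join when wires chain via beta-identified ports.
after alpha, the pattern on (y3, y1) reads {out.1} {out.2} {y1.1} {y1.2} {y3.1} {y3.2} (out.j = its outer ports)
after beta, the pattern on (y3, y1, y4, y2) reads {out.1, y2.2} {out.2} {y1.1} {y1.2} {y2.1, y4.1, y4.2} {y3.1} {y3.2} (out.j = its outer ports)

{out.1, y2.2} {out.2} {y1.1} {y1.2} {y2.1, y4.1, y4.2} {y3.1} {y3.2}


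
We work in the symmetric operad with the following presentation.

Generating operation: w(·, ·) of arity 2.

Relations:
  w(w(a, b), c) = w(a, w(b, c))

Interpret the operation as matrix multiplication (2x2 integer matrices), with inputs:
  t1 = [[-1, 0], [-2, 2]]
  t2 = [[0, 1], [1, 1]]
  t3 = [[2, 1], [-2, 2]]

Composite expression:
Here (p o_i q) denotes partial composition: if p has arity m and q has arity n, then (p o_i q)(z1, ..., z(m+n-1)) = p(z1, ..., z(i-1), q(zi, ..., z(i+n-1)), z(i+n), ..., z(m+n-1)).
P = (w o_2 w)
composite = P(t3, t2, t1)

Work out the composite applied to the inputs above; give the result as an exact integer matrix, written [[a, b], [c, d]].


[[-7, 6], [-2, 0]]

w(t2, t1) = [[-2, 2], [-3, 2]]
w(t3, w(t2, t1)) = [[-7, 6], [-2, 0]]


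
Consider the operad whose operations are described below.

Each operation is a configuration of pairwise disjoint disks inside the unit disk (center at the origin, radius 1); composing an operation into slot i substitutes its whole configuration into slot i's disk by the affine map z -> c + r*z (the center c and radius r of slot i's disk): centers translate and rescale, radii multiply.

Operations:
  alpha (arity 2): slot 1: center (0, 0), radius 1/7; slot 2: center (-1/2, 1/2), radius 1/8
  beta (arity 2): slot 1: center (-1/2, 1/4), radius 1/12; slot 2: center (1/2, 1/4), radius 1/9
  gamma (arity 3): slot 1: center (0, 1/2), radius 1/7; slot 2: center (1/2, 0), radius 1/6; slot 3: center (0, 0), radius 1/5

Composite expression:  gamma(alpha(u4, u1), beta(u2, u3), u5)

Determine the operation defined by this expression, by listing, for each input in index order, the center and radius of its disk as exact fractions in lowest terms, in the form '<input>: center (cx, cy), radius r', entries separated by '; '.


u1: center (-1/14, 4/7), radius 1/56; u2: center (5/12, 1/24), radius 1/72; u3: center (7/12, 1/24), radius 1/54; u4: center (0, 1/2), radius 1/49; u5: center (0, 0), radius 1/5

Nesting under gamma composes maps z -> c + r*z down each u-path.
tracing u4 down its 2-map path: center (0, 1/2), radius 1/49
tracing u1 down its 2-map path: center (-1/14, 4/7), radius 1/56
tracing u2 down its 2-map path: center (5/12, 1/24), radius 1/72
tracing u3 down its 2-map path: center (7/12, 1/24), radius 1/54
tracing u5 down its 1-map path: center (0, 0), radius 1/5


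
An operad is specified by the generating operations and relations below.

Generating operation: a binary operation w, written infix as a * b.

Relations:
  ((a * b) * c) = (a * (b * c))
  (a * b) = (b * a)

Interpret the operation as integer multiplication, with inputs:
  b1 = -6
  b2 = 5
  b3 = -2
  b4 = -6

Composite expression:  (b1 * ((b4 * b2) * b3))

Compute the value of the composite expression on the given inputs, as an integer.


-360

(b4 * b2) = -30
((b4 * b2) * b3) = 60
(b1 * ((b4 * b2) * b3)) = -360
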